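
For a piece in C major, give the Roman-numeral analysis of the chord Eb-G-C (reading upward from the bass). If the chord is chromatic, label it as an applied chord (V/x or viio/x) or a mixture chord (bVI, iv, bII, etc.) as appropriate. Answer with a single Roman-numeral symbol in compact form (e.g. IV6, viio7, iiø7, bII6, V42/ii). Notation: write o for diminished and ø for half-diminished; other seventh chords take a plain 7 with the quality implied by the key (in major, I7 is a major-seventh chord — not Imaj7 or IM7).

The pitches C-Eb-G form a minor triad rooted on C.
C is the first degree of C major. This is the minor tonic, borrowed from the parallel minor.
With Eb in the bass the chord is in first inversion, so the figured bass is 6.

i6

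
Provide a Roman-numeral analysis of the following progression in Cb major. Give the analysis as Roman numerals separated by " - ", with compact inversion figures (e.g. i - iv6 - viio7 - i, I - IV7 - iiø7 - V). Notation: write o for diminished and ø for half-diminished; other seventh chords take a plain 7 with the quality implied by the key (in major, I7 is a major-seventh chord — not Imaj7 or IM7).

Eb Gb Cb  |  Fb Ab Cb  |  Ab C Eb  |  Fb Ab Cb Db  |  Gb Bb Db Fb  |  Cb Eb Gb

I6 - IV - V/ii - ii65 - V7 - I

Eb-Gb-Cb has root Cb, degree 1 in Cb major, so I6.
Fb-Ab-Cb has root Fb, degree 4 in Cb major, so IV.
Ab-C-Eb: chromatic; Ab is V of ii, so V/ii.
Fb-Ab-Cb-Db has root Db, degree 2 in Cb major, so ii65.
Gb-Bb-Db-Fb: root Gb is the dominant; dominant seventh chord there is V7.
Cb-Eb-Gb: major triad on Cb = scale degree 1 → I.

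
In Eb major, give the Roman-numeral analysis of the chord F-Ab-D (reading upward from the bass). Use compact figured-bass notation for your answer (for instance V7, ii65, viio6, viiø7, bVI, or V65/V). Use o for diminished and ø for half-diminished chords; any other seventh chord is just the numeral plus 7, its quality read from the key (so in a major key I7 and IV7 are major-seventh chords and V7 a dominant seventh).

viio6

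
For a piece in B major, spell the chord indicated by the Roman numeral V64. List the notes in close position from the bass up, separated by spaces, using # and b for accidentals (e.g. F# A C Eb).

C# F# A#

The numeral's case and figure indicate a major triad. In B major its root, scale degree 5, is F#.
That chord is spelled F#-A#-C#.
The figured bass 64 indicates second inversion, placing the fifth (C#) in the bass: C#-F#-A#.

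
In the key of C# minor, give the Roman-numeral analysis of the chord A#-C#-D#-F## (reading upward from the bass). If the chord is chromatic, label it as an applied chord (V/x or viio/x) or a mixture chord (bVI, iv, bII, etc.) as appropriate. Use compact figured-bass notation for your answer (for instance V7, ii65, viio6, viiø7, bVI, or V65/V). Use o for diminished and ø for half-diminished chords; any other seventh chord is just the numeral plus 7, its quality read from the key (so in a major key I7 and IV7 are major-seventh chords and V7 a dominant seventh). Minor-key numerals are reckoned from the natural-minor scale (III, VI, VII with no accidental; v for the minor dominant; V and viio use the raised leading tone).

V43/V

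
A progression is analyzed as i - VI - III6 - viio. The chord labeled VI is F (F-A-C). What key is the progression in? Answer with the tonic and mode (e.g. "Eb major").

VI is given as F-A-C — a major triad with root F.
If F is scale degree 6 and the mode makes that degree carry a major triad, the tonic is A and the mode is minor.

A minor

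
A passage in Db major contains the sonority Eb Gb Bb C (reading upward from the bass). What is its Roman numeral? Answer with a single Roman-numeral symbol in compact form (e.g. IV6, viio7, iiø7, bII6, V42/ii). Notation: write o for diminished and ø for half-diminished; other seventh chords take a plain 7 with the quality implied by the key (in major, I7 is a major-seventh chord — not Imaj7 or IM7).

The pitches C-Eb-Gb-Bb form a half-diminished seventh chord rooted on C.
C is scale degree 7 in Db major, and a half-diminished seventh chord on that degree is written viiø7.
With Eb in the bass the chord is in first inversion, so the figured bass is 65.

viiø65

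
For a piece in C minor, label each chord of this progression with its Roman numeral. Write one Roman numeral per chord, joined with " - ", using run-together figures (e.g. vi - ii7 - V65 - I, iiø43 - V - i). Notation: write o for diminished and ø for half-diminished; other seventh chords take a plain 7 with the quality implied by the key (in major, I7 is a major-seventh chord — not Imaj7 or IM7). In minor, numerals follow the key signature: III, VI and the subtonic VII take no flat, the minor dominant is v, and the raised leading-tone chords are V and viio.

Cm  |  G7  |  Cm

Cm has root C, degree 1 in C minor, so i.
G7: dominant seventh chord on G = scale degree 5 → V7.
Cm: minor triad on C = scale degree 1 → i.

i - V7 - i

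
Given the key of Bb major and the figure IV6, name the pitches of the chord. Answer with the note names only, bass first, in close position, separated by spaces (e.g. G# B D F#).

In Bb major, the fourth degree is Eb, and the diatonic chord built there is a major triad.
Stacking thirds from Eb gives Eb-G-Bb.
The figured bass 6 indicates first inversion, placing the third (G) in the bass: G-Bb-Eb.

G Bb Eb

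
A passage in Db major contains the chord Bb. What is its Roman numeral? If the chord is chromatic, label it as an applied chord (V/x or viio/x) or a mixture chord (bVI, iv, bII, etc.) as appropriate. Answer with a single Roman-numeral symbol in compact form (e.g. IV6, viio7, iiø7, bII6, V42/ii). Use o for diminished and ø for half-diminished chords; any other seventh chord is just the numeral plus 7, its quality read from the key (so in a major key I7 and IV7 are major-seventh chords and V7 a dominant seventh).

V/ii

Stacked in thirds the chord is Bb-D-F: a major triad on Bb.
Bb is not a diatonic chord root with this quality in Db major, but it lies a perfect fifth above Eb (ii), so the chord functions as an applied dominant of ii.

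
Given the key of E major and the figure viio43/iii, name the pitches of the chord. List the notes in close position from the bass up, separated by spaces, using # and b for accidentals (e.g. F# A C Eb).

viio43/iii is a secondary leading-tone chord. The target iii is G# in E major; the applied chord is rooted a semitone below, on F##.
Building a fully diminished seventh chord on F## gives F##-A#-C#-E.
With the 43 figure the chord is in second inversion; from the bass C# upward in close position it reads C#-E-F##-A#.

C# E F## A#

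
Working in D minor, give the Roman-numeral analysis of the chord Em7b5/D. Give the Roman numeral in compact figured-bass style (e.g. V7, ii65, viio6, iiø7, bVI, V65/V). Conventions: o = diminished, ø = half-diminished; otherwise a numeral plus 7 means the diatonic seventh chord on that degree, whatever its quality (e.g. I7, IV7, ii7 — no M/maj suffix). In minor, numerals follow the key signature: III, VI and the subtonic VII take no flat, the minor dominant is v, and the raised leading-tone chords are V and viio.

iiø42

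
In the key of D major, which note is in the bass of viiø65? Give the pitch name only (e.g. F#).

E

viiø in D major has root C#; the chord is C#-E-G-B.
The figure 65 means first inversion — the third is in the bass.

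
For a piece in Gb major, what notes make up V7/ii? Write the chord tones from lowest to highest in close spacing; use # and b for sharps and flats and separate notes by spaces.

The slash means an applied dominant: we want the dominant of ii. In Gb major, ii is Ab minor, and its dominant is built on Eb.
Building a dominant seventh chord on Eb gives Eb-G-Bb-Db.

Eb G Bb Db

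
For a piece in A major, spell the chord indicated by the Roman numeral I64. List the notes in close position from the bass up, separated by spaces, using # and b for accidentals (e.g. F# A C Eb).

E A C#

In A major, the first degree is A, and the diatonic chord built there is a major triad.
That chord is spelled A-C#-E.
The figured bass 64 indicates second inversion, placing the fifth (E) in the bass: E-A-C#.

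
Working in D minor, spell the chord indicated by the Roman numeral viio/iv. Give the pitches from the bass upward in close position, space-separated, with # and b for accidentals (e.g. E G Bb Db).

F# A C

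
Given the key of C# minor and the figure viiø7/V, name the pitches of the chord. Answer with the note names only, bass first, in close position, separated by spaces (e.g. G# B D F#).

F## A# C# E#

viiø7/V is a secondary leading-tone chord. The target V is G# in C# minor; the applied chord is rooted a semitone below, on F##.
Building a half-diminished seventh chord on F## gives F##-A#-C#-E#.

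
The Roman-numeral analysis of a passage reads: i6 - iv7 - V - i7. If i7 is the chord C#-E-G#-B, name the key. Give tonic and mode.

C# minor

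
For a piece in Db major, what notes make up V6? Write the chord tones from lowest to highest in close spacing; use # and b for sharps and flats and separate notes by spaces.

C Eb Ab

The numeral's case and figure indicate a major triad. In Db major its root, the fifth degree, is Ab.
Stacking thirds from Ab gives Ab-C-Eb.
The figured bass 6 indicates first inversion, placing the third (C) in the bass: C-Eb-Ab.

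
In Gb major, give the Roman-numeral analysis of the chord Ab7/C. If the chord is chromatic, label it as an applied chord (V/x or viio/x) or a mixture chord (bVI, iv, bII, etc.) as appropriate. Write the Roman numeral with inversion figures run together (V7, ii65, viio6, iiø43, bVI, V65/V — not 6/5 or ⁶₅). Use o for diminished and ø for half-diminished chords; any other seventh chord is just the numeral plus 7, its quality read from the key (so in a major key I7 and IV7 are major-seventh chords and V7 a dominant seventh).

V65/V

Stacked in thirds the chord is Ab-C-Eb-Gb: a dominant seventh chord on Ab.
Ab is not a diatonic chord root with this quality in Gb major, but it lies a perfect fifth above Db (V), so the chord functions as an applied dominant of V.
With C in the bass the chord is in first inversion, so the figured bass is 65.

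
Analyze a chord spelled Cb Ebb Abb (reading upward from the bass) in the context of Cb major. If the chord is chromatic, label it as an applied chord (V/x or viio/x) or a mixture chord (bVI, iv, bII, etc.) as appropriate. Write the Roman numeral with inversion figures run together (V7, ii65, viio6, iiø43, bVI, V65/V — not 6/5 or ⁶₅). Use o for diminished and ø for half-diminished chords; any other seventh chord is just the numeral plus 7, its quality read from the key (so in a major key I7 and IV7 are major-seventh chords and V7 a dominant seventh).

bVI6

The pitches Abb-Cb-Ebb form a major triad rooted on Abb.
Abb is the lowered sixth degree of Cb major (diatonic 6 would be Ab). This is a major triad on the lowered sixth degree, borrowed from the parallel minor.
With Cb in the bass the chord is in first inversion, so the figured bass is 6.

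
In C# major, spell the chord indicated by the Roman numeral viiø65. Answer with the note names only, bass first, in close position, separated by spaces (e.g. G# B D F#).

D# F# A# B#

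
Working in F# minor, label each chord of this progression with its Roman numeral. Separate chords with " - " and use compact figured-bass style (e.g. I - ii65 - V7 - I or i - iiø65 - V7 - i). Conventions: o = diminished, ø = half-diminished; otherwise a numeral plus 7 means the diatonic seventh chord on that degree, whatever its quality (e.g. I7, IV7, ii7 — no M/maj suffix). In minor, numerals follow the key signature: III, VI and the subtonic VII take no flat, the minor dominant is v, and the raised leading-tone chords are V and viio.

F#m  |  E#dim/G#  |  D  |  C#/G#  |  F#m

i - viio6 - VI - V64 - i

F#m: root F# is the tonic; minor triad there is i.
E#dim/G# has root E#, degree 7 in F# minor, so viio6.
D: root D is the submediant; major triad there is VI.
C#/G#: major triad on C# = scale degree 5 → V64.
F#m has root F#, degree 1 in F# minor, so i.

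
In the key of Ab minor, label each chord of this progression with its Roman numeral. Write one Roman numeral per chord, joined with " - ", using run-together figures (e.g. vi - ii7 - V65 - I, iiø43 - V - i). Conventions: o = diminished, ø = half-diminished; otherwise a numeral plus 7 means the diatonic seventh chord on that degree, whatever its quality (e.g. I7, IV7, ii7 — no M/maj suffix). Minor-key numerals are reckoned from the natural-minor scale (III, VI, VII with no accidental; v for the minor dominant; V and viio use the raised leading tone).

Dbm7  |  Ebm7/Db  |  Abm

Dbm7: root Db is the subdominant; minor seventh chord there is iv7.
Ebm7/Db: root Eb is the dominant; minor seventh chord there is v42.
Abm: root Ab is the tonic; minor triad there is i.

iv7 - v42 - i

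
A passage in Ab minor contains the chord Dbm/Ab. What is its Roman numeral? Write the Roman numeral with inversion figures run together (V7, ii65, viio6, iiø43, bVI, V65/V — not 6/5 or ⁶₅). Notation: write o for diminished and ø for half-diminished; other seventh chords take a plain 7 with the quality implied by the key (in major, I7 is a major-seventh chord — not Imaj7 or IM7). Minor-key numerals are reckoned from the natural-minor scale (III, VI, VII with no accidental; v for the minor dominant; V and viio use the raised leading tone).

iv64

Stacked in thirds the chord is Db-Fb-Ab: a minor triad on Db.
In Ab minor, Db is the subdominant; the diatonic minor triad there is iv.
With Ab in the bass the chord is in second inversion, so the figured bass is 64.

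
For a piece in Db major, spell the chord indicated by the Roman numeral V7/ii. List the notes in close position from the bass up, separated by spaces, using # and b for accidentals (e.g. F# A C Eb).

The slash means an applied dominant: we want the dominant of ii. In Db major, ii is Eb minor, and its dominant is built on Bb.
Building a dominant seventh chord on Bb gives Bb-D-F-Ab.

Bb D F Ab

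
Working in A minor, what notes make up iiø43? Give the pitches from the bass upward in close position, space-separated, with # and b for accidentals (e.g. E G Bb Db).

The numeral's case and figure indicate a half-diminished seventh chord. In A minor its root, the second degree, is B.
That chord is spelled B-D-F-A.
The figured bass 43 indicates second inversion, placing the fifth (F) in the bass: F-A-B-D.

F A B D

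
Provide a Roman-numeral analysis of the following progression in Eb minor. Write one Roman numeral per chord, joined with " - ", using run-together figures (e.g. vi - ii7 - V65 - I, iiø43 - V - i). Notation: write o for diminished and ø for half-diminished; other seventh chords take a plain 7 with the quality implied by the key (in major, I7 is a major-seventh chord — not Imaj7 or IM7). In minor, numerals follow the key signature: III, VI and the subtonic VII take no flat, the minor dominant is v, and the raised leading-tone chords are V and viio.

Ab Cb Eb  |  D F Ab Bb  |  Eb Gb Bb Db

iv - V65 - i7

Ab-Cb-Eb: root Ab is the subdominant; minor triad there is iv.
D-F-Ab-Bb: dominant seventh chord on Bb = scale degree 5 → V65.
Eb-Gb-Bb-Db: root Eb is the tonic; minor seventh chord there is i7.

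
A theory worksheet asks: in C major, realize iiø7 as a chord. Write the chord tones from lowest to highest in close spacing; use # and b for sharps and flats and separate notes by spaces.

D F Ab C

Scale degree 2 in C major is D; here the chord built on it is altered to a half-diminished seventh chord. iiø7 is the half-diminished supertonic seventh, borrowed from the parallel minor.
So the chord is D-F-Ab-C, a half-diminished seventh chord.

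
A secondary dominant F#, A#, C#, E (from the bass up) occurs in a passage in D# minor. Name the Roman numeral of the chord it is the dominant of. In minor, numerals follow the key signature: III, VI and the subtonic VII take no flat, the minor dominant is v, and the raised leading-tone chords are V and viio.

VI

The chord is a dominant seventh chord on F#.
A dominant resolves down a perfect fifth: F# → B. In D# minor, B is scale degree 6, i.e. VI.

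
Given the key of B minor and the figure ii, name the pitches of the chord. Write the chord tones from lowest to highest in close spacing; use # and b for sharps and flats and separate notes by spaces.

ii is the minor supertonic, borrowed from the parallel major (the Dorian ii). In B minor that root is C#.
So the chord is C#-E-G#, a minor triad.

C# E G#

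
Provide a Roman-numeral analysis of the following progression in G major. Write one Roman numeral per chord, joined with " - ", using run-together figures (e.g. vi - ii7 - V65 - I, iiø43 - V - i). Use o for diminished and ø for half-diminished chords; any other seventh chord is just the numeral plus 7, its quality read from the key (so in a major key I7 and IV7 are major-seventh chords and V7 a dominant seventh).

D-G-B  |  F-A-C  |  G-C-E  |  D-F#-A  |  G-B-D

D-G-B: major triad on G = scale degree 1 → I64.
F-A-C is non-diatonic — bVII, a mixture chord from G minor.
G-C-E: root C is the subdominant; major triad there is IV64.
D-F#-A: root D is the dominant; major triad there is V.
G-B-D has root G, degree 1 in G major, so I.

I64 - bVII - IV64 - V - I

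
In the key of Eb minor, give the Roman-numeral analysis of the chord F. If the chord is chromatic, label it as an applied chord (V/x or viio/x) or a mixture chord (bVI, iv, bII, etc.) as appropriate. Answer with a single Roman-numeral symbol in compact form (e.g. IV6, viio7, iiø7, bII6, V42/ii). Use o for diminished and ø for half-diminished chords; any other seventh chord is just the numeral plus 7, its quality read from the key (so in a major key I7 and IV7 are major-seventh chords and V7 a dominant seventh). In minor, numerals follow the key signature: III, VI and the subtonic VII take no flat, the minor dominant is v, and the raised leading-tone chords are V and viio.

The pitches F-A-C form a major triad rooted on F.
F is not a diatonic chord root with this quality in Eb minor, but it lies a perfect fifth above Bb (V), so the chord functions as an applied dominant of V.

V/V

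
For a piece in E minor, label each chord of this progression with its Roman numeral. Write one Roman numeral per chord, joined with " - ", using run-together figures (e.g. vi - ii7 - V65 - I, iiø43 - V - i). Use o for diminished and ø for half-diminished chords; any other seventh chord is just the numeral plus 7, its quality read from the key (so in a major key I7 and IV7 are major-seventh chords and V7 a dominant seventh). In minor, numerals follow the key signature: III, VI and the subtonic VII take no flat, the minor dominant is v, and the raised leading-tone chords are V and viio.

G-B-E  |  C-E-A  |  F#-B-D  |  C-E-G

G-B-E has root E, degree 1 in E minor, so i6.
C-E-A: root A is the subdominant; minor triad there is iv6.
F#-B-D has root B, degree 5 in E minor, so v64.
C-E-G: root C is the submediant; major triad there is VI.

i6 - iv6 - v64 - VI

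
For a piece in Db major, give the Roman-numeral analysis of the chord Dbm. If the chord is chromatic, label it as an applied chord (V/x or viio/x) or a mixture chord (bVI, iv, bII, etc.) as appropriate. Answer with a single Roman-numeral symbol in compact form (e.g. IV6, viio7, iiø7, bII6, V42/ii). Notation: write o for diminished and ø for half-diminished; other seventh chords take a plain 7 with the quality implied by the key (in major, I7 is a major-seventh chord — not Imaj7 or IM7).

i

Stacked in thirds the chord is Db-Fb-Ab: a minor triad on Db.
Db is the first degree of Db major. This is the minor tonic, borrowed from the parallel minor.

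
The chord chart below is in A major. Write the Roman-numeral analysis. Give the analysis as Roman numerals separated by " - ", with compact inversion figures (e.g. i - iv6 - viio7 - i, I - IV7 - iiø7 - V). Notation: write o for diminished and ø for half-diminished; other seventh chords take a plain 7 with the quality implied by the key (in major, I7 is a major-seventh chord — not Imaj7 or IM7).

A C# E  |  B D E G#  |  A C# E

I - V43 - I

A-C#-E: root A is the tonic; major triad there is I.
B-D-E-G# has root E, degree 5 in A major, so V43.
A-C#-E: major triad on A = scale degree 1 → I.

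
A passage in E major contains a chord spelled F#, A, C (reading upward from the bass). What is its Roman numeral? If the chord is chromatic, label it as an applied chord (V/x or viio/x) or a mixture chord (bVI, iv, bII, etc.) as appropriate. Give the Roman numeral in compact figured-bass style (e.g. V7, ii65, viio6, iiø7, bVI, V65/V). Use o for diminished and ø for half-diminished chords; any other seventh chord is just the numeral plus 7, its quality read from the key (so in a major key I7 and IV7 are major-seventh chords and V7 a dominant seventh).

iio

The pitches F#-A-C form a diminished triad rooted on F#.
F# is the second degree of E major. This is the diminished supertonic triad, borrowed from the parallel minor.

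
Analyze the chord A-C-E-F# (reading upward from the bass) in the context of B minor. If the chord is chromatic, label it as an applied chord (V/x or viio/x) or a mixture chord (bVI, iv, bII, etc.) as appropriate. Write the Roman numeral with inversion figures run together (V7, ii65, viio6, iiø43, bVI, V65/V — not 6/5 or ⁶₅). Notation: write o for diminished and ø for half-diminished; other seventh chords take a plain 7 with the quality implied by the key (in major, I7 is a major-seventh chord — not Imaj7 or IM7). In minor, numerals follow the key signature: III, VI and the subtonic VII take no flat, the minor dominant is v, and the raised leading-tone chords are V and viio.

viiø65/VI

Stacked in thirds the chord is F#-A-C-E: a half-diminished seventh chord on F#.
F# sits a half step below G (VI in B minor); a diminished chord there is the applied leading-tone chord of VI.
With A in the bass the chord is in first inversion, so the figured bass is 65.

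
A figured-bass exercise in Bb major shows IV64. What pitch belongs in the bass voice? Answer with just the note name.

Bb

IV in Bb major has root Eb; the chord is Eb-G-Bb.
The figure 64 means second inversion — the fifth is in the bass.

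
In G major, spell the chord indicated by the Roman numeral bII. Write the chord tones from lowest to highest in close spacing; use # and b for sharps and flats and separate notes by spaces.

Scale degree 2 in G major is A; lowering it a half step gives Ab. bII is the Neapolitan chord — a major triad on the lowered second degree.
So the chord is Ab-C-Eb, a major triad.

Ab C Eb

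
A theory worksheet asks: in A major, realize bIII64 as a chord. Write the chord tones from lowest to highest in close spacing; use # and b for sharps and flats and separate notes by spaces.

bIII64 is a major triad on the lowered third degree, borrowed from the parallel minor. In A major that root is C.
So the chord is C-E-G.
The figured bass 64 indicates second inversion, placing the fifth (G) in the bass: G-C-E.

G C E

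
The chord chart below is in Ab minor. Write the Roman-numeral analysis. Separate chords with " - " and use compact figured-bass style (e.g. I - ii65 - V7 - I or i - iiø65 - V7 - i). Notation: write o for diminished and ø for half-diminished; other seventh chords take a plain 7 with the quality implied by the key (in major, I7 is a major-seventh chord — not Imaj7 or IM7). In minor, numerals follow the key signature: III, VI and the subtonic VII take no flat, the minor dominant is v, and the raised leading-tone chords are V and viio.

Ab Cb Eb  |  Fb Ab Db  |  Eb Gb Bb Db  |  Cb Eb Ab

i - iv6 - v7 - i6

Ab-Cb-Eb: root Ab is the tonic; minor triad there is i.
Fb-Ab-Db: root Db is the subdominant; minor triad there is iv6.
Eb-Gb-Bb-Db: minor seventh chord on Eb = scale degree 5 → v7.
Cb-Eb-Ab: minor triad on Ab = scale degree 1 → i6.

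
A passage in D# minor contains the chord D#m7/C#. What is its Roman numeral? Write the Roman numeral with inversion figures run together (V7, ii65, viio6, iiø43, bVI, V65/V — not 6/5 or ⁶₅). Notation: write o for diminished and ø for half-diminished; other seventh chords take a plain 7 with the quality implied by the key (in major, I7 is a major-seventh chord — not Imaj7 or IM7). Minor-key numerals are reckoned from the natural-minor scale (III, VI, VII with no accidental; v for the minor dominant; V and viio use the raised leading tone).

i42

Stacked in thirds the chord is D#-F#-A#-C#: a minor seventh chord on D#.
In D# minor, D# is the tonic; the diatonic minor seventh chord there is i7.
With C# in the bass the chord is in third inversion, so the figured bass is 42.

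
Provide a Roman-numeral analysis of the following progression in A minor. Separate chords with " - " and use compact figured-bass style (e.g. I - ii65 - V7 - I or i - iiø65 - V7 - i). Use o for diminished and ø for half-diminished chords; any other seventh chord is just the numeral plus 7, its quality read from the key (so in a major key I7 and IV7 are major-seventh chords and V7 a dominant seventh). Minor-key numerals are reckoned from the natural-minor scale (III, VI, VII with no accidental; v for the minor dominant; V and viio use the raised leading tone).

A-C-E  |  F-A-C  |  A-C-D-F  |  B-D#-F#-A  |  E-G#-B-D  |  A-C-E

i - VI - iv43 - V7/V - V7 - i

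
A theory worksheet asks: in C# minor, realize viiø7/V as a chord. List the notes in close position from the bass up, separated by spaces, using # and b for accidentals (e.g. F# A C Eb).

The slash marks an applied leading-tone chord: viio of V. In C# minor, V is G#, so the leading tone to it is F##, a half step below.
Building a half-diminished seventh chord on F## gives F##-A#-C#-E#.

F## A# C# E#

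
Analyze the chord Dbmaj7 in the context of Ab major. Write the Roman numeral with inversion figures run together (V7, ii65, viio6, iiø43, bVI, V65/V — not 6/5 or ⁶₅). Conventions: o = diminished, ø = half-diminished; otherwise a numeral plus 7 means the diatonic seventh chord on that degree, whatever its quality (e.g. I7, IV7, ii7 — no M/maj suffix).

Stacked in thirds the chord is Db-F-Ab-C: a major seventh chord on Db.
In Ab major, Db is the subdominant; the diatonic major seventh chord there is IV7.

IV7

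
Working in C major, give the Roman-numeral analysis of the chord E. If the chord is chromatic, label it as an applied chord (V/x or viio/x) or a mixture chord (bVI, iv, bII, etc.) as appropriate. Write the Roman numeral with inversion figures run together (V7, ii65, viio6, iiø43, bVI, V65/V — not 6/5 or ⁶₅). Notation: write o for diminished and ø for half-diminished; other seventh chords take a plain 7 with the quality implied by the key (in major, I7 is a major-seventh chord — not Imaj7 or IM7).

Stacked in thirds the chord is E-G#-B: a major triad on E.
E is not a diatonic chord root with this quality in C major, but it lies a perfect fifth above A (vi), so the chord functions as an applied dominant of vi.

V/vi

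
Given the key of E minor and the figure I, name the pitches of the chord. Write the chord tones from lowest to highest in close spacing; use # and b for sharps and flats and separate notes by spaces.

I is the major tonic (Picardy third), borrowed from the parallel major. In E minor that root is E.
So the chord is E-G#-B.

E G# B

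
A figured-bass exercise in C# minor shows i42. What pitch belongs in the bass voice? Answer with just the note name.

B

i in C# minor has root C#; the chord is C#-E-G#-B.
The figure 42 means third inversion — the seventh is in the bass.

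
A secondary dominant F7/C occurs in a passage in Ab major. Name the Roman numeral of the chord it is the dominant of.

ii

The chord is a dominant seventh chord on F.
A dominant resolves down a perfect fifth: F → Bb. In Ab major, Bb is scale degree 2, i.e. ii.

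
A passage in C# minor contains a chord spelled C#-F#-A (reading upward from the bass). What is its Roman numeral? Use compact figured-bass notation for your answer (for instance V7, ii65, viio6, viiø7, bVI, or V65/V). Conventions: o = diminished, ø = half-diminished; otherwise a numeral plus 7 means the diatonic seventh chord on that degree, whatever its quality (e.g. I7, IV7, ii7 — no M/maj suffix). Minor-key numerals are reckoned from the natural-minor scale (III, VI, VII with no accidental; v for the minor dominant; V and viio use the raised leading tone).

iv64

Stacked in thirds the chord is F#-A-C#: a minor triad on F#.
In C# minor, F# is the subdominant; the diatonic minor triad there is iv.
With C# in the bass the chord is in second inversion, so the figured bass is 64.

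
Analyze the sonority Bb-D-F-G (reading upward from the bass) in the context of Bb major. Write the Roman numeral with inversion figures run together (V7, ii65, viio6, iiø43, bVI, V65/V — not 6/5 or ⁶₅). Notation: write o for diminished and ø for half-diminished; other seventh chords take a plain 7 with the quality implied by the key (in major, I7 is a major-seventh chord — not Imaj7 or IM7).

vi65

Stacked in thirds the chord is G-Bb-D-F: a minor seventh chord on G.
G is scale degree 6 in Bb major, and a minor seventh chord on that degree is written vi7.
With Bb in the bass the chord is in first inversion, so the figured bass is 65.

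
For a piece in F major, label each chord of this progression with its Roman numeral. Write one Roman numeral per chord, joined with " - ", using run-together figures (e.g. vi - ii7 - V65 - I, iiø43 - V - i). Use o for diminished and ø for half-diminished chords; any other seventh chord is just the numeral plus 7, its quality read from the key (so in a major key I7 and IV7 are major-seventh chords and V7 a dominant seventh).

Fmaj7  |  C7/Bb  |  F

I7 - V42 - I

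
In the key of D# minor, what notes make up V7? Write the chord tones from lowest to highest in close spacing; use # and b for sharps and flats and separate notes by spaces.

In D# minor, the fifth degree is A#. The dominant is major (leading tone raised), so V is a dominant seventh chord.
Stacking thirds from A# gives A#-C##-E#-G#.

A# C## E# G#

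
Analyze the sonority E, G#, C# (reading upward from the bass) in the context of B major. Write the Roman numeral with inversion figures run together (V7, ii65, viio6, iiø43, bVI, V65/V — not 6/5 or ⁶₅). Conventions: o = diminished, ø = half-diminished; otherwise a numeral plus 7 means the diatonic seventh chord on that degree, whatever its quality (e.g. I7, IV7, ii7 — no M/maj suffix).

ii6

Stacked in thirds the chord is C#-E-G#: a minor triad on C#.
C# is scale degree 2 in B major, and a minor triad on that degree is written ii.
With E in the bass the chord is in first inversion, so the figured bass is 6.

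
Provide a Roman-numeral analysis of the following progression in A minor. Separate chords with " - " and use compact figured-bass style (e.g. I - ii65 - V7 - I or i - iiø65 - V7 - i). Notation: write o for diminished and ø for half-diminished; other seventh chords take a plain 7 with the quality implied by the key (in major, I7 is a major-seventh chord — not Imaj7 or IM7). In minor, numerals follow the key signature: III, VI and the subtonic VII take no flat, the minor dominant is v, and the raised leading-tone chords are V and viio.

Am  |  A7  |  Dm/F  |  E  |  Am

i - V7/iv - iv6 - V - i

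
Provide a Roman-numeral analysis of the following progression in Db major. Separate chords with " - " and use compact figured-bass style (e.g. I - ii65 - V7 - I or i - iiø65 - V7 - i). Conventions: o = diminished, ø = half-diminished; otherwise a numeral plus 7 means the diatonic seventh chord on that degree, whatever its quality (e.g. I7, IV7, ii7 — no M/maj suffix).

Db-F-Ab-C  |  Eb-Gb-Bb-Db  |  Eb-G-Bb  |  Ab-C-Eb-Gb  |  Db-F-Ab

I7 - ii7 - V/V - V7 - I

Db-F-Ab-C: root Db is the tonic; major seventh chord there is I7.
Eb-Gb-Bb-Db has root Eb, degree 2 in Db major, so ii7.
Eb-G-Bb is the secondary dominant of V (major triad on Eb): V/V.
Ab-C-Eb-Gb: root Ab is the dominant; dominant seventh chord there is V7.
Db-F-Ab has root Db, degree 1 in Db major, so I.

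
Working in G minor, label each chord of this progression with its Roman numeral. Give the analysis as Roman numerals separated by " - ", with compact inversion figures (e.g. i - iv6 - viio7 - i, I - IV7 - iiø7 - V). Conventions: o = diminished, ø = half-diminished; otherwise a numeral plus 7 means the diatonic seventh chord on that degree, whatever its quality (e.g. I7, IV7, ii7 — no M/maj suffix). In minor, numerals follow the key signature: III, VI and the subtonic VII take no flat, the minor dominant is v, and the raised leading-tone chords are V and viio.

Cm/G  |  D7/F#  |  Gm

iv64 - V65 - i

Cm/G: root C is the subdominant; minor triad there is iv64.
D7/F#: root D is the dominant; dominant seventh chord there is V65.
Gm: minor triad on G = scale degree 1 → i.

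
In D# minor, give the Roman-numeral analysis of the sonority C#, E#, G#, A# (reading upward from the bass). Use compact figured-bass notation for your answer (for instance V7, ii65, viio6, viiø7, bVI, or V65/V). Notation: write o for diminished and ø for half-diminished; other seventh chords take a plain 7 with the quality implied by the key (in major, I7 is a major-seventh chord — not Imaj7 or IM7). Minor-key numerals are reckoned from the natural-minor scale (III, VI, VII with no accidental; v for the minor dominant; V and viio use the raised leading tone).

v65

Stacked in thirds the chord is A#-C#-E#-G#: a minor seventh chord on A#.
In D# minor, A# is the dominant; the diatonic minor seventh chord there is v7.
With C# in the bass the chord is in first inversion, so the figured bass is 65.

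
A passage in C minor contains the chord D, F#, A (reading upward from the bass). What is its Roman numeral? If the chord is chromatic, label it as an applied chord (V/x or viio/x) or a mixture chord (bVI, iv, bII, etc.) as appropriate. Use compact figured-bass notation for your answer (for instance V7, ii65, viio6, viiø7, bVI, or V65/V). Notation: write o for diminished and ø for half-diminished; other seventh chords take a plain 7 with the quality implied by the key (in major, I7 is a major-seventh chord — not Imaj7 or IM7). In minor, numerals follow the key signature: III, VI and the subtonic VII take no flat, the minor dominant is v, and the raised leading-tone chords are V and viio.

Stacked in thirds the chord is D-F#-A: a major triad on D.
D is not a diatonic chord root with this quality in C minor, but it lies a perfect fifth above G (V), so the chord functions as an applied dominant of V.

V/V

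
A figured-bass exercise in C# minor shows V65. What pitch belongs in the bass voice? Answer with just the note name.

B#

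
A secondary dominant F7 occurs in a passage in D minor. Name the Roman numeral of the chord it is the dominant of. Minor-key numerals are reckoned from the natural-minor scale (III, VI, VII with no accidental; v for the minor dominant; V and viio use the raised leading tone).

VI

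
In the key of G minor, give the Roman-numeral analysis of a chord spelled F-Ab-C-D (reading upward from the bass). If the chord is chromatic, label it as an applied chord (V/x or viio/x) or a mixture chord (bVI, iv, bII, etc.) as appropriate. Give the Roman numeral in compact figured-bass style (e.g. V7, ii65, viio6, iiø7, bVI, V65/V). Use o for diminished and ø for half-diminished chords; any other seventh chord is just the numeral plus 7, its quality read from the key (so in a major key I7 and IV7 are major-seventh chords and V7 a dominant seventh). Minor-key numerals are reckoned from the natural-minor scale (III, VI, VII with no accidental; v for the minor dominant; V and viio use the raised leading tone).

viiø65/VI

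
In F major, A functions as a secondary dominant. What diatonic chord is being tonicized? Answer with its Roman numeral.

vi

The chord is a major triad on A.
A dominant resolves down a perfect fifth: A → D. In F major, D is scale degree 6, i.e. vi.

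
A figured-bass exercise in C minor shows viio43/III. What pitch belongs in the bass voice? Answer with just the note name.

Ab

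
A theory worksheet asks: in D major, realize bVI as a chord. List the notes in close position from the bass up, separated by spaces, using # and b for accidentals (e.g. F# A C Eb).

Scale degree 6 in D major is B; lowering it a half step gives Bb. bVI is a major triad on the lowered sixth degree, borrowed from the parallel minor.
So the chord is Bb-D-F, a major triad.

Bb D F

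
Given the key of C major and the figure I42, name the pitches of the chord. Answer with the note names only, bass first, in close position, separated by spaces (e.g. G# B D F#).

B C E G

The numeral's case and figure indicate a major seventh chord. In C major its root, scale degree 1, is C.
Stacking thirds from C gives C-E-G-B.
With the 42 figure the chord is in third inversion; from the bass B upward in close position it reads B-C-E-G.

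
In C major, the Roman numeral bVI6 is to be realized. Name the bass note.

bVI in C major has root Ab; the chord is Ab-C-Eb.
The figure 6 means first inversion — the third is in the bass.

C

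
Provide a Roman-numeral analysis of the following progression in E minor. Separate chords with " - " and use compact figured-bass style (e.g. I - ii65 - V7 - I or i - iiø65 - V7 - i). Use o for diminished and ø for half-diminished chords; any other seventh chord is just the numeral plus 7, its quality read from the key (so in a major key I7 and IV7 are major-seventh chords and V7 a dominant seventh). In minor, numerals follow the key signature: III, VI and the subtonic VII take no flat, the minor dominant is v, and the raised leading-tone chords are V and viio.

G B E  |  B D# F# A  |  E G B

i6 - V7 - i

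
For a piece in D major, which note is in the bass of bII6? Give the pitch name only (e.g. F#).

bII in D major has root Eb; the chord is Eb-G-Bb.
The figure 6 means first inversion — the third is in the bass.

G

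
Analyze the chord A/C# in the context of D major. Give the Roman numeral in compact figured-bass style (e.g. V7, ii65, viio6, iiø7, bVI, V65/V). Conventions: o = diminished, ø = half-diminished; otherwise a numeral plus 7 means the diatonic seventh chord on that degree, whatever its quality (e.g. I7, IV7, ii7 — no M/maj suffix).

V6

The pitches A-C#-E form a major triad rooted on A.
A is scale degree 5 in D major, and a major triad on that degree is written V.
With C# in the bass the chord is in first inversion, so the figured bass is 6.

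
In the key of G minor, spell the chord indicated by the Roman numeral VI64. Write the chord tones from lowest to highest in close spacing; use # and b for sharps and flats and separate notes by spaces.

Bb Eb G

The numeral's case and figure indicate a major triad. In G minor its root, the submediant, is Eb.
Stacking thirds from Eb gives Eb-G-Bb.
The figured bass 64 indicates second inversion, placing the fifth (Bb) in the bass: Bb-Eb-G.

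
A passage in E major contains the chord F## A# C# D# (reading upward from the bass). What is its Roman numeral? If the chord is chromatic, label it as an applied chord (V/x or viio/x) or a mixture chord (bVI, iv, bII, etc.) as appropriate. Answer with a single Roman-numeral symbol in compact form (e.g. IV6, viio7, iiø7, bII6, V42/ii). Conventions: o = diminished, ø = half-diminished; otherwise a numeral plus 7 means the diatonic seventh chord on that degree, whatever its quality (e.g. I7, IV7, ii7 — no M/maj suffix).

The pitches D#-F##-A#-C# form a dominant seventh chord rooted on D#.
D# is not a diatonic chord root with this quality in E major, but it lies a perfect fifth above G# (iii), so the chord functions as an applied dominant of iii.
With F## in the bass the chord is in first inversion, so the figured bass is 65.

V65/iii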